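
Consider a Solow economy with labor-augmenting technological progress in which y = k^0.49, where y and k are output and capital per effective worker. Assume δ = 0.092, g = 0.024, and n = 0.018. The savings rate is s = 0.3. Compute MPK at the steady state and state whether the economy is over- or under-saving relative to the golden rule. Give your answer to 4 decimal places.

n + g + δ = 0.018 + 0.024 + 0.092 = 0.134.
Steady-state k*: s·k^0.49 = 0.134·k gives k* = (0.3/0.134)^(1/0.51) ≈ 4.8563.
MPK = 0.49·4.8563^(-0.51) ≈ 0.2189.
MPK > n+g+δ = 0.134, so the economy is dynamically efficient (under-saving).

under-saving; MPK ≈ 0.2189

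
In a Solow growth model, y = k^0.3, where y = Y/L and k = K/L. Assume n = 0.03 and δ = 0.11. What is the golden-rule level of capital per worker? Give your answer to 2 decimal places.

The effective depreciation rate is n + δ = 0.03 + 0.11 = 0.14.
At the golden rule the marginal product of capital equals n+δ: 0.3·k^(0.3−1) = 0.14. Solving, k_gold = (0.3/0.14)^(1/0.7) ≈ 2.9706.

k_gold ≈ 2.97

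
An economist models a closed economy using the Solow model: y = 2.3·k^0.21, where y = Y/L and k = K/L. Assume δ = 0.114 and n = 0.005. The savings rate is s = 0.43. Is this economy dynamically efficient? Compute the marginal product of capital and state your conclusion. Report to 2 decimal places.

The effective depreciation rate is n + δ = 0.005 + 0.114 = 0.119.
Steady-state k*: s·A·k^0.21 = 0.119·k gives k* = (0.43·2.3/0.119)^(1/0.79) ≈ 14.5919.
MPK = 0.21·2.3·14.5919^(-0.79) ≈ 0.0581.
MPK < n+δ = 0.119, so the economy is dynamically inefficient (over-saving).

dynamically inefficient; MPK ≈ 0.06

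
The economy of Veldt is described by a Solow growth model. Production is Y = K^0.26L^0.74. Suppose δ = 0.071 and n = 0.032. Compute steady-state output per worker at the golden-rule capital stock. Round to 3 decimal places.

y_gold ≈ 1.384

The effective depreciation rate is n + δ = 0.032 + 0.071 = 0.103.
Setting f'(k) = n+δ gives 0.26·k^(0.26−1) = 0.103, hence k_gold = (0.26/0.103)^(1/0.74) ≈ 3.4948.
Output: y_gold = k_gold^0.26 = 3.4948^0.26 ≈ 1.3845.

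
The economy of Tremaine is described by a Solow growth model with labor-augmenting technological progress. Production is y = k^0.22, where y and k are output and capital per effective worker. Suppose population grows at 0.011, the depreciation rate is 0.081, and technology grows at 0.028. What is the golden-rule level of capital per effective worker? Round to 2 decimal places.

k_gold ≈ 2.18

Break-even investment rate: n + g + δ = 0.011 + 0.028 + 0.081 = 0.12.
Golden rule sets MPK = n+g+δ: 0.22·k^(0.22−1) = 0.12, so k_gold = (0.22/0.12)^(1/0.78) ≈ 2.1751.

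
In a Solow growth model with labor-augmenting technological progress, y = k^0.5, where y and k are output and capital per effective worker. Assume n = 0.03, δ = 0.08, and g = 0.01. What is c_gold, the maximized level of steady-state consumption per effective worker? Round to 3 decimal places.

c_gold ≈ 2.083

n + g + δ = 0.03 + 0.01 + 0.08 = 0.12.
Golden rule sets MPK = n+g+δ: 0.5·k^(0.5−1) = 0.12, so k_gold = (0.5/0.12)^(1/0.5) ≈ 17.3611.
y_gold = 17.3611^0.5 ≈ 4.1667.
c_gold = y_gold − (n+g+δ)·k_gold = 4.1667 − 0.12·17.3611 ≈ 2.0833.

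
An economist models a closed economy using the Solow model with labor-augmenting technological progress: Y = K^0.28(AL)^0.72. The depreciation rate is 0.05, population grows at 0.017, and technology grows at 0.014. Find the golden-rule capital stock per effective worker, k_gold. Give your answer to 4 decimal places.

k_gold ≈ 5.5996

Break-even investment rate: n + g + δ = 0.017 + 0.014 + 0.05 = 0.081.
Golden rule sets MPK = n+g+δ: 0.28·k^(0.28−1) = 0.081, so k_gold = (0.28/0.081)^(1/0.72) ≈ 5.5996.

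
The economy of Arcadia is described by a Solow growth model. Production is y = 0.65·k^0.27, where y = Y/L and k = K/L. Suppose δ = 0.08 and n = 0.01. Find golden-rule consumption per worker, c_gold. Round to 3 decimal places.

Capital per worker breaks even when investment replaces (n + δ)·k; here n + δ = 0.09.
At the golden rule the marginal product of capital equals n+δ: 0.27·0.65·k^(0.27−1) = 0.09. Solving, k_gold = (0.27·0.65/0.09)^(1/0.73) ≈ 2.4964.
y_gold = 0.65·2.4964^0.27 ≈ 0.8321.
c_gold = y_gold − (n+δ)·k_gold = 0.8321 − 0.09·2.4964 ≈ 0.6074.

c_gold ≈ 0.607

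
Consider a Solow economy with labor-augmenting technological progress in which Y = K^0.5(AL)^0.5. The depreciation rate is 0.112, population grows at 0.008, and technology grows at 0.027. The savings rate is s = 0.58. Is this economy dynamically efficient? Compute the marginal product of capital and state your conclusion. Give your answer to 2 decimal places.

dynamically inefficient; MPK ≈ 0.13

The effective depreciation rate is n + g + δ = 0.008 + 0.027 + 0.112 = 0.147.
Steady-state k*: s·k^0.5 = 0.147·k gives k* = (0.58/0.147)^(1/0.5) ≈ 15.5676.
MPK = 0.5·15.5676^(-0.5) ≈ 0.1267.
MPK < n+g+δ = 0.147, so the economy is dynamically inefficient (over-saving).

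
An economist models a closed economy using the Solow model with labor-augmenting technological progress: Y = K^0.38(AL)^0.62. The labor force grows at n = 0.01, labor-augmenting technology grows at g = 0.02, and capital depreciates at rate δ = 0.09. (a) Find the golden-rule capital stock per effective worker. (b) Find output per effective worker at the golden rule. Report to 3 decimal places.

(a) k_gold ≈ 6.418; (b) y_gold ≈ 2.027

n + g + δ = 0.01 + 0.02 + 0.09 = 0.12.
Golden rule sets MPK = n+g+δ: 0.38·k^(0.38−1) = 0.12, so k_gold = (0.38/0.12)^(1/0.62) ≈ 6.4183.
y_gold = 6.4183^0.38 ≈ 2.0268.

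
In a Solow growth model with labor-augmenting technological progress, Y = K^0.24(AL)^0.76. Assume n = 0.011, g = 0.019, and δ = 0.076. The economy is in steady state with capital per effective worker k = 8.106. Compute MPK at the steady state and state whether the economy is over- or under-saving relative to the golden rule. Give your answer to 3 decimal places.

over-saving; MPK ≈ 0.049

n + g + δ = 0.011 + 0.019 + 0.076 = 0.106.
MPK = 0.24·k^(0.24−1) = 0.24·8.106^(-0.76) ≈ 0.0489.
MPK < 0.106, so the economy is dynamically inefficient (over-saving).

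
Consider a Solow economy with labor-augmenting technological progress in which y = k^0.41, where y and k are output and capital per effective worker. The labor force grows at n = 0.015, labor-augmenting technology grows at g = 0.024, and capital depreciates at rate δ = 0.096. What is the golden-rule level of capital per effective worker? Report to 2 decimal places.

k_gold ≈ 6.57

Break-even investment rate: n + g + δ = 0.015 + 0.024 + 0.096 = 0.135.
Golden rule sets MPK = n+g+δ: 0.41·k^(0.41−1) = 0.135, so k_gold = (0.41/0.135)^(1/0.59) ≈ 6.5722.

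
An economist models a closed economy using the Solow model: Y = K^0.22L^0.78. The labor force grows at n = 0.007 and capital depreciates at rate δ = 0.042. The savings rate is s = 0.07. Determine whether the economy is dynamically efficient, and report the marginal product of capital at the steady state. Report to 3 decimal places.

n + δ = 0.007 + 0.042 = 0.049.
Steady-state k*: s·k^0.22 = 0.049·k gives k* = (0.07/0.049)^(1/0.78) ≈ 1.5798.
MPK = 0.22·1.5798^(-0.78) ≈ 0.1540.
MPK > n+δ = 0.049, so the economy is dynamically efficient (under-saving).

dynamically efficient; MPK ≈ 0.154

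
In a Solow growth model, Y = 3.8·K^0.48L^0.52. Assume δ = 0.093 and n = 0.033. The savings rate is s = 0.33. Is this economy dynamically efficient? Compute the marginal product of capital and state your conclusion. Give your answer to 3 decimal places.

The effective depreciation rate is n + δ = 0.033 + 0.093 = 0.126.
Steady-state k*: s·A·k^0.48 = 0.126·k gives k* = (0.33·3.8/0.126)^(1/0.52) ≈ 83.0023.
MPK = 0.48·3.8·83.0023^(-0.52) ≈ 0.1833.
MPK > n+δ = 0.126, so the economy is dynamically efficient (under-saving).

dynamically efficient; MPK ≈ 0.183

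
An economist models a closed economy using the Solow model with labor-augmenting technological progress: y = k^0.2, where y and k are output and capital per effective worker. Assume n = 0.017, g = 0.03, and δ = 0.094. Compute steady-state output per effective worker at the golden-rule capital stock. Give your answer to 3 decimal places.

n + g + δ = 0.017 + 0.03 + 0.094 = 0.141.
Golden rule sets MPK = n+g+δ: 0.2·k^(0.2−1) = 0.141, so k_gold = (0.2/0.141)^(1/0.8) ≈ 1.5480.
Output: y_gold = k_gold^0.2 = 1.5480^0.2 ≈ 1.0913.

y_gold ≈ 1.091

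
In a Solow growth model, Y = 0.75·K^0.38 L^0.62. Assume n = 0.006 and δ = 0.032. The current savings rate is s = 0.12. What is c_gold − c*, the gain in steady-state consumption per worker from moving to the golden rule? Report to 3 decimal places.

Δc ≈ 0.479

n + δ = 0.006 + 0.032 = 0.038.
Current steady state (s = 0.12): k* = (0.12·0.75/0.038)^(1/0.62) ≈ 4.0176, y* = 0.75·4.0176^0.38 ≈ 1.2722, c* = (1−0.12)·1.2722 ≈ 1.1196.
Golden rule sets MPK = n+δ: 0.38·0.75·k^(0.38−1) = 0.038, so k_gold = (0.38·0.75/0.038)^(1/0.62) ≈ 25.7863.
y_gold = 0.75·25.7863^0.38 ≈ 2.5786, c_gold = y_gold − 0.038·k_gold ≈ 1.5988.
Gain: Δc = 1.5988 − 1.1196 ≈ 0.4792.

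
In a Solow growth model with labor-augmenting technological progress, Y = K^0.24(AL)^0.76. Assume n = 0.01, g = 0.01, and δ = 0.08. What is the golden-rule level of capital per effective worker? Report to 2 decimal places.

k_gold ≈ 3.16

The effective depreciation rate is n + g + δ = 0.01 + 0.01 + 0.08 = 0.1.
Setting f'(k) = n+g+δ gives 0.24·k^(0.24−1) = 0.1, hence k_gold = (0.24/0.1)^(1/0.76) ≈ 3.1643.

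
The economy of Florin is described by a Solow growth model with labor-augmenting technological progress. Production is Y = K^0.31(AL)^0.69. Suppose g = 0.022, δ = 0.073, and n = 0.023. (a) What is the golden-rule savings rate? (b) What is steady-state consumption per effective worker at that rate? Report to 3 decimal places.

(a) s_gold = 0.310; (b) c_gold ≈ 1.065

Capital per effective worker breaks even when investment replaces (n + g + δ)·k; here n + g + δ = 0.118.
For Cobb-Douglas, s_gold equals capital's share: s_gold = 0.31.
Setting f'(k) = n+g+δ gives 0.31·k^(0.31−1) = 0.118, hence k_gold = (0.31/0.118)^(1/0.69) ≈ 4.0545.
y_gold = 4.0545^0.31 ≈ 1.5433; c_gold = (1−0.31)·y_gold ≈ 1.0649.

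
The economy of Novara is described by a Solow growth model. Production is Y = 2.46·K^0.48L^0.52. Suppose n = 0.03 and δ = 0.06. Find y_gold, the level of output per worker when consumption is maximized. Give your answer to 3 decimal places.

Break-even investment rate: n + δ = 0.03 + 0.06 = 0.09.
Setting f'(k) = n+δ gives 0.48·2.46·k^(0.48−1) = 0.09, hence k_gold = (0.48·2.46/0.09)^(1/0.52) ≈ 141.2124.
Output: y_gold = 2.46·k_gold^0.48 = 2.46·141.2124^0.48 ≈ 26.4773.

y_gold ≈ 26.477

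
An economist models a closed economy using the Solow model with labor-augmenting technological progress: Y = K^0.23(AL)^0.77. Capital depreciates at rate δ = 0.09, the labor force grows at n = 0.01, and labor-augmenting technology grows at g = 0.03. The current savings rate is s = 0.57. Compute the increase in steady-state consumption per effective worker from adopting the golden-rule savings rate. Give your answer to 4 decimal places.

Δc ≈ 0.2444

n + g + δ = 0.01 + 0.03 + 0.09 = 0.13.
Current steady state (s = 0.57): k* = (0.57/0.13)^(1/0.77) ≈ 6.8183, y* = 6.8183^0.23 ≈ 1.5551, c* = (1−0.57)·1.5551 ≈ 0.6687.
Maximizing c = f(k) − (n+g+δ)·k gives f'(k) = n+g+δ, i.e. 0.23·k^(0.23−1) = 0.13, so k_gold = (0.23/0.13)^(1/0.77) ≈ 2.0980.
y_gold = 2.0980^0.23 ≈ 1.1858, c_gold = y_gold − 0.13·k_gold ≈ 0.9131.
Gain: Δc = 0.9131 − 0.6687 ≈ 0.2444.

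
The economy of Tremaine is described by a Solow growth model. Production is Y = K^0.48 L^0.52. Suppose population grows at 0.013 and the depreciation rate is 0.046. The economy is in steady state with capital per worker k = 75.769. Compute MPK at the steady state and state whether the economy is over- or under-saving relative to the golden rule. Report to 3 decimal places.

The effective depreciation rate is n + δ = 0.013 + 0.046 = 0.059.
MPK = 0.48·k^(0.48−1) = 0.48·75.769^(-0.52) ≈ 0.0506.
MPK < 0.059, so the economy is dynamically inefficient (over-saving).

over-saving; MPK ≈ 0.051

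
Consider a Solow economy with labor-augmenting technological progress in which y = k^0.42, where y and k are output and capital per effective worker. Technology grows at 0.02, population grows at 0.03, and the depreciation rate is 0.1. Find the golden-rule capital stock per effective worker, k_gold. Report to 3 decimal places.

The effective depreciation rate is n + g + δ = 0.03 + 0.02 + 0.1 = 0.15.
Setting f'(k) = n+g+δ gives 0.42·k^(0.42−1) = 0.15, hence k_gold = (0.42/0.15)^(1/0.58) ≈ 5.9015.

k_gold ≈ 5.901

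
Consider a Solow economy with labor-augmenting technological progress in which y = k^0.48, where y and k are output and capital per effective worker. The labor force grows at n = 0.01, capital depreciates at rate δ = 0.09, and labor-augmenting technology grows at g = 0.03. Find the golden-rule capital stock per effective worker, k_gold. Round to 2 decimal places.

n + g + δ = 0.01 + 0.03 + 0.09 = 0.13.
At the golden rule the marginal product of capital equals n+g+δ: 0.48·k^(0.48−1) = 0.13. Solving, k_gold = (0.48/0.13)^(1/0.52) ≈ 12.3298.

k_gold ≈ 12.33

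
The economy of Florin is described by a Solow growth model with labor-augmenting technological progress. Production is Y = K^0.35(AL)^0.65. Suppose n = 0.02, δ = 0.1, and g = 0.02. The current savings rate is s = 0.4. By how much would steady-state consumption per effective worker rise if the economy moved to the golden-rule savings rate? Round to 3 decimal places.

n + g + δ = 0.02 + 0.02 + 0.1 = 0.14.
Current steady state (s = 0.4): k* = (0.4/0.14)^(1/0.65) ≈ 5.0284, y* = 5.0284^0.35 ≈ 1.7600, c* = (1−0.4)·1.7600 ≈ 1.0560.
Maximizing c = f(k) − (n+g+δ)·k gives f'(k) = n+g+δ, i.e. 0.35·k^(0.35−1) = 0.14, so k_gold = (0.35/0.14)^(1/0.65) ≈ 4.0946.
y_gold = 4.0946^0.35 ≈ 1.6379, c_gold = y_gold − 0.14·k_gold ≈ 1.0646.
Gain: Δc = 1.0646 − 1.0560 ≈ 0.0086.

Δc ≈ 0.009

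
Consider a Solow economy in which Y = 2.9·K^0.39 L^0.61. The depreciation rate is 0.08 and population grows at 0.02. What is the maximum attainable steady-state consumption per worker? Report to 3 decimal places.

Capital per worker breaks even when investment replaces (n + δ)·k; here n + δ = 0.1.
Golden rule sets MPK = n+δ: 0.39·2.9·k^(0.39−1) = 0.1, so k_gold = (0.39·2.9/0.1)^(1/0.61) ≈ 53.3320.
y_gold = 2.9·53.3320^0.39 ≈ 13.6749.
c_gold = y_gold − (n+δ)·k_gold = 13.6749 − 0.1·53.3320 ≈ 8.3417.

c_gold ≈ 8.342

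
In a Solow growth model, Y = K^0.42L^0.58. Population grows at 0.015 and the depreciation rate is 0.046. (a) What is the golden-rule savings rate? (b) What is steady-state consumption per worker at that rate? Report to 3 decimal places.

(a) s_gold = 0.420; (b) c_gold ≈ 2.345

n + δ = 0.015 + 0.046 = 0.061.
For Cobb-Douglas, s_gold equals capital's share: s_gold = 0.42.
Setting f'(k) = n+δ gives 0.42·k^(0.42−1) = 0.061, hence k_gold = (0.42/0.061)^(1/0.58) ≈ 27.8412.
y_gold = 27.8412^0.42 ≈ 4.0436; c_gold = (1−0.42)·y_gold ≈ 2.3453.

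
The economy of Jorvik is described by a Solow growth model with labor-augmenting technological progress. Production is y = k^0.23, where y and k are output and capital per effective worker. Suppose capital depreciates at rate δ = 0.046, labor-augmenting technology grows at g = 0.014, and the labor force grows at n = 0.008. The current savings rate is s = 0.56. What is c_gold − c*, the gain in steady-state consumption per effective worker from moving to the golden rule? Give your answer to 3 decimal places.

Δc ≈ 0.282

n + g + δ = 0.008 + 0.014 + 0.046 = 0.068.
Current steady state (s = 0.56): k* = (0.56/0.068)^(1/0.77) ≈ 15.4594, y* = 15.4594^0.23 ≈ 1.8772, c* = (1−0.56)·1.8772 ≈ 0.8260.
Golden rule sets MPK = n+g+δ: 0.23·k^(0.23−1) = 0.068, so k_gold = (0.23/0.068)^(1/0.77) ≈ 4.8674.
y_gold = 4.8674^0.23 ≈ 1.4391, c_gold = y_gold − 0.068·k_gold ≈ 1.1081.
Gain: Δc = 1.1081 − 0.8260 ≈ 0.2821.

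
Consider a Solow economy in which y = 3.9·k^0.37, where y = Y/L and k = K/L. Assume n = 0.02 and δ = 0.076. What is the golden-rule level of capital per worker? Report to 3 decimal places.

k_gold ≈ 73.832

n + δ = 0.02 + 0.076 = 0.096.
Golden rule sets MPK = n+δ: 0.37·3.9·k^(0.37−1) = 0.096, so k_gold = (0.37·3.9/0.096)^(1/0.63) ≈ 73.8323.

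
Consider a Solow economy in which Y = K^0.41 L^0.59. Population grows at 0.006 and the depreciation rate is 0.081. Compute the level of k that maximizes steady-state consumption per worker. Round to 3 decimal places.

k_gold ≈ 13.840

Break-even investment rate: n + δ = 0.006 + 0.081 = 0.087.
Setting f'(k) = n+δ gives 0.41·k^(0.41−1) = 0.087, hence k_gold = (0.41/0.087)^(1/0.59) ≈ 13.8397.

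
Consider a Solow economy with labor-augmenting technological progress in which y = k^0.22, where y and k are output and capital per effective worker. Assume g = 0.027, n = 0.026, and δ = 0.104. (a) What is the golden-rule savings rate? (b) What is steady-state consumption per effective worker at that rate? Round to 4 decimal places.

Break-even investment rate: n + g + δ = 0.026 + 0.027 + 0.104 = 0.157.
For Cobb-Douglas, s_gold equals capital's share: s_gold = 0.22.
Setting f'(k) = n+g+δ gives 0.22·k^(0.22−1) = 0.157, hence k_gold = (0.22/0.157)^(1/0.78) ≈ 1.5412.
y_gold = 1.5412^0.22 ≈ 1.0998; c_gold = (1−0.22)·y_gold ≈ 0.8579.

(a) s_gold = 0.2200; (b) c_gold ≈ 0.8579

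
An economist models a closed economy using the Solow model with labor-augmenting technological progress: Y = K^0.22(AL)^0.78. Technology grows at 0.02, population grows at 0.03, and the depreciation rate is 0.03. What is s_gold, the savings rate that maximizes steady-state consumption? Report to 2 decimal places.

Capital per effective worker breaks even when investment replaces (n + g + δ)·k; here n + g + δ = 0.08.
At the golden rule MPK = n+g+δ, and in any Cobb-Douglas steady state s = (n+g+δ)·k/y = MPK·k/y = capital's share 0.22.

s_gold = 0.22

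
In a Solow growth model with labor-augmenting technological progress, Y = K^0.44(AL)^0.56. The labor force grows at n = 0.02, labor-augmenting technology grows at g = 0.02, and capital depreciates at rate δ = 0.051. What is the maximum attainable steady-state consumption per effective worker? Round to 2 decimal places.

c_gold ≈ 1.93

n + g + δ = 0.02 + 0.02 + 0.051 = 0.091.
Setting f'(k) = n+g+δ gives 0.44·k^(0.44−1) = 0.091, hence k_gold = (0.44/0.091)^(1/0.56) ≈ 16.6787.
y_gold = 16.6787^0.44 ≈ 3.4495.
c_gold = y_gold − (n+g+δ)·k_gold = 3.4495 − 0.091·16.6787 ≈ 1.9317.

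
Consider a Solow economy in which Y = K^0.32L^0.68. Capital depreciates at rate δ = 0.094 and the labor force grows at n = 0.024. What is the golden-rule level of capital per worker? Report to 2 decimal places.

Capital per worker breaks even when investment replaces (n + δ)·k; here n + δ = 0.118.
Golden rule sets MPK = n+δ: 0.32·k^(0.32−1) = 0.118, so k_gold = (0.32/0.118)^(1/0.68) ≈ 4.3367.

k_gold ≈ 4.34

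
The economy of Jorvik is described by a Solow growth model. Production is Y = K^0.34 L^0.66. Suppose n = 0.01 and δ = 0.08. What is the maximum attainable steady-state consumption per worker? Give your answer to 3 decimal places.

n + δ = 0.01 + 0.08 = 0.09.
At the golden rule the marginal product of capital equals n+δ: 0.34·k^(0.34−1) = 0.09. Solving, k_gold = (0.34/0.09)^(1/0.66) ≈ 7.4920.
y_gold = 7.4920^0.34 ≈ 1.9832.
c_gold = y_gold − (n+δ)·k_gold = 1.9832 − 0.09·7.4920 ≈ 1.3089.

c_gold ≈ 1.309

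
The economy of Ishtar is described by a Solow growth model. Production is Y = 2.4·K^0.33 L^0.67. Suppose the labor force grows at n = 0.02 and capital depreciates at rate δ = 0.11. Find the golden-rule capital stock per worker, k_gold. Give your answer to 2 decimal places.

k_gold ≈ 14.84

Capital per worker breaks even when investment replaces (n + δ)·k; here n + δ = 0.13.
At the golden rule the marginal product of capital equals n+δ: 0.33·2.4·k^(0.33−1) = 0.13. Solving, k_gold = (0.33·2.4/0.13)^(1/0.67) ≈ 14.8360.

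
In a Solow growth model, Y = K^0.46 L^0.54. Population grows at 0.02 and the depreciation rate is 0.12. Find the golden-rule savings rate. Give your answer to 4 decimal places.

s_gold = 0.4600

Capital per worker breaks even when investment replaces (n + δ)·k; here n + δ = 0.14.
At the golden rule MPK = n+δ, and in any Cobb-Douglas steady state s = (n+δ)·k/y = MPK·k/y = capital's share 0.46.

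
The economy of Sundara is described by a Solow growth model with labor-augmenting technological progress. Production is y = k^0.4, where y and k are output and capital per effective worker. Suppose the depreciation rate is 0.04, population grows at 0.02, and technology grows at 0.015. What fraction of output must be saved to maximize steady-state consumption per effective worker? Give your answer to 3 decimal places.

The effective depreciation rate is n + g + δ = 0.02 + 0.015 + 0.04 = 0.075.
At the golden rule MPK = n+g+δ, and in any Cobb-Douglas steady state s = (n+g+δ)·k/y = MPK·k/y = capital's share 0.4.

s_gold = 0.400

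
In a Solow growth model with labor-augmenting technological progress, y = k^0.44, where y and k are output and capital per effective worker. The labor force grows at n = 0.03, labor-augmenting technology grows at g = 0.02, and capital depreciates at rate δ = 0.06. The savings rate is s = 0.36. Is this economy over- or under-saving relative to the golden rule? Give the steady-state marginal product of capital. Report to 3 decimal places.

The effective depreciation rate is n + g + δ = 0.03 + 0.02 + 0.06 = 0.11.
Steady-state k*: s·k^0.44 = 0.11·k gives k* = (0.36/0.11)^(1/0.56) ≈ 8.3077.
MPK = 0.44·8.3077^(-0.56) ≈ 0.1344.
MPK > n+g+δ = 0.11, so the economy is dynamically efficient (under-saving).

under-saving; MPK ≈ 0.134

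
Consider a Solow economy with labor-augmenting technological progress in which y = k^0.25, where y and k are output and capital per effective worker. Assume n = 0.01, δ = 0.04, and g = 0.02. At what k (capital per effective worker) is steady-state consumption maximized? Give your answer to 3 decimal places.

k_gold ≈ 5.459

The effective depreciation rate is n + g + δ = 0.01 + 0.02 + 0.04 = 0.07.
Golden rule sets MPK = n+g+δ: 0.25·k^(0.25−1) = 0.07, so k_gold = (0.25/0.07)^(1/0.75) ≈ 5.4591.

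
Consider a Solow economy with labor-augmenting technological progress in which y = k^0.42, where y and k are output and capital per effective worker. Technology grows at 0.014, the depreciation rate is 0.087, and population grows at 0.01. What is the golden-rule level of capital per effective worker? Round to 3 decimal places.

k_gold ≈ 9.918

Capital per effective worker breaks even when investment replaces (n + g + δ)·k; here n + g + δ = 0.111.
Maximizing c = f(k) − (n+g+δ)·k gives f'(k) = n+g+δ, i.e. 0.42·k^(0.42−1) = 0.111, so k_gold = (0.42/0.111)^(1/0.58) ≈ 9.9180.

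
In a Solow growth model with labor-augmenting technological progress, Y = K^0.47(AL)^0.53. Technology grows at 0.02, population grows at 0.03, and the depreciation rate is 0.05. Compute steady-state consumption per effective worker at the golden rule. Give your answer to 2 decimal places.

c_gold ≈ 2.09

The effective depreciation rate is n + g + δ = 0.03 + 0.02 + 0.05 = 0.1.
At the golden rule the marginal product of capital equals n+g+δ: 0.47·k^(0.47−1) = 0.1. Solving, k_gold = (0.47/0.1)^(1/0.53) ≈ 18.5400.
y_gold = 18.5400^0.47 ≈ 3.9447.
c_gold = y_gold − (n+g+δ)·k_gold = 3.9447 − 0.1·18.5400 ≈ 2.0907.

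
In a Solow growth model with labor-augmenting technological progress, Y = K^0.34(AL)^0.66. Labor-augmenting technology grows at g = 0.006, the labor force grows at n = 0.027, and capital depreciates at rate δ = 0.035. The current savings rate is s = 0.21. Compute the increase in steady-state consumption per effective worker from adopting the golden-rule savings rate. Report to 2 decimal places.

The effective depreciation rate is n + g + δ = 0.027 + 0.006 + 0.035 = 0.068.
Current steady state (s = 0.21): k* = (0.21/0.068)^(1/0.66) ≈ 5.5206, y* = 5.5206^0.34 ≈ 1.7876, c* = (1−0.21)·1.7876 ≈ 1.4122.
Setting f'(k) = n+g+δ gives 0.34·k^(0.34−1) = 0.068, hence k_gold = (0.34/0.068)^(1/0.66) ≈ 11.4563.
y_gold = 11.4563^0.34 ≈ 2.2913, c_gold = y_gold − 0.068·k_gold ≈ 1.5122.
Gain: Δc = 1.5122 − 1.4122 ≈ 0.1000.

Δc ≈ 0.10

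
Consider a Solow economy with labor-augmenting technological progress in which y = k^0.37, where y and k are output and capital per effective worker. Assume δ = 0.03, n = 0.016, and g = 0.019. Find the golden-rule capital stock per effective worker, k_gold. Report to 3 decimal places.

k_gold ≈ 15.808

Break-even investment rate: n + g + δ = 0.016 + 0.019 + 0.03 = 0.065.
Maximizing c = f(k) − (n+g+δ)·k gives f'(k) = n+g+δ, i.e. 0.37·k^(0.37−1) = 0.065, so k_gold = (0.37/0.065)^(1/0.63) ≈ 15.8078.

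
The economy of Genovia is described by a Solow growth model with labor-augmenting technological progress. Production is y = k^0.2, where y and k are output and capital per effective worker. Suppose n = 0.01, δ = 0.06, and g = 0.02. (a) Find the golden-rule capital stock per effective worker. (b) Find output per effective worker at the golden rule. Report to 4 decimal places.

Break-even investment rate: n + g + δ = 0.01 + 0.02 + 0.06 = 0.09.
Setting f'(k) = n+g+δ gives 0.2·k^(0.2−1) = 0.09, hence k_gold = (0.2/0.09)^(1/0.8) ≈ 2.7132.
y_gold = 2.7132^0.2 ≈ 1.2209.

(a) k_gold ≈ 2.7132; (b) y_gold ≈ 1.2209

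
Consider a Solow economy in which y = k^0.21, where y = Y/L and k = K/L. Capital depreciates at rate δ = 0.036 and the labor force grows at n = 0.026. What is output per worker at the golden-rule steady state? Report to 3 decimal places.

Capital per worker breaks even when investment replaces (n + δ)·k; here n + δ = 0.062.
Setting f'(k) = n+δ gives 0.21·k^(0.21−1) = 0.062, hence k_gold = (0.21/0.062)^(1/0.79) ≈ 4.6845.
Output: y_gold = k_gold^0.21 = 4.6845^0.21 ≈ 1.3831.

y_gold ≈ 1.383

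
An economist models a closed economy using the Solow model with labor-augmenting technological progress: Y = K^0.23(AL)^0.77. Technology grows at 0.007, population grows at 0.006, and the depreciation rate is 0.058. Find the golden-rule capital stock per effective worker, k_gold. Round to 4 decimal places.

Capital per effective worker breaks even when investment replaces (n + g + δ)·k; here n + g + δ = 0.071.
Golden rule sets MPK = n+g+δ: 0.23·k^(0.23−1) = 0.071, so k_gold = (0.23/0.071)^(1/0.77) ≈ 4.6020.

k_gold ≈ 4.6020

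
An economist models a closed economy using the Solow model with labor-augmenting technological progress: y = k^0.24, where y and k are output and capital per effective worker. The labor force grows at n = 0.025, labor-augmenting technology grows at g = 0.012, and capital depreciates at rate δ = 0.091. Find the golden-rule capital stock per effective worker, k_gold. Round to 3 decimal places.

Break-even investment rate: n + g + δ = 0.025 + 0.012 + 0.091 = 0.128.
Setting f'(k) = n+g+δ gives 0.24·k^(0.24−1) = 0.128, hence k_gold = (0.24/0.128)^(1/0.76) ≈ 2.2867.

k_gold ≈ 2.287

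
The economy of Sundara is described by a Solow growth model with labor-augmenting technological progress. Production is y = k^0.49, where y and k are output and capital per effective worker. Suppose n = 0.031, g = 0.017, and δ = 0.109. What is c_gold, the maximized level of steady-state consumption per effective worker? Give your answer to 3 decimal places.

Break-even investment rate: n + g + δ = 0.031 + 0.017 + 0.109 = 0.157.
Maximizing c = f(k) − (n+g+δ)·k gives f'(k) = n+g+δ, i.e. 0.49·k^(0.49−1) = 0.157, so k_gold = (0.49/0.157)^(1/0.51) ≈ 9.3156.
y_gold = 9.3156^0.49 ≈ 2.9848.
c_gold = y_gold − (n+g+δ)·k_gold = 2.9848 − 0.157·9.3156 ≈ 1.5222.

c_gold ≈ 1.522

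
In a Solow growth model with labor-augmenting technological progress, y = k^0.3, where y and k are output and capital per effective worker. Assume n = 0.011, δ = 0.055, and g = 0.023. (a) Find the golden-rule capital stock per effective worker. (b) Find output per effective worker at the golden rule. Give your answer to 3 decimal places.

(a) k_gold ≈ 5.674; (b) y_gold ≈ 1.683

Capital per effective worker breaks even when investment replaces (n + g + δ)·k; here n + g + δ = 0.089.
Maximizing c = f(k) − (n+g+δ)·k gives f'(k) = n+g+δ, i.e. 0.3·k^(0.3−1) = 0.089, so k_gold = (0.3/0.089)^(1/0.7) ≈ 5.6742.
y_gold = 5.6742^0.3 ≈ 1.6833.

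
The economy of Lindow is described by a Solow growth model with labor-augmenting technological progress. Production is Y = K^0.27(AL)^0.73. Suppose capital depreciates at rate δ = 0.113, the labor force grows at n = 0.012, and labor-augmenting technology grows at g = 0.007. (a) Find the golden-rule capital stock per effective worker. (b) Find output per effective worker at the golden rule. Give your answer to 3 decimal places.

Break-even investment rate: n + g + δ = 0.012 + 0.007 + 0.113 = 0.132.
At the golden rule the marginal product of capital equals n+g+δ: 0.27·k^(0.27−1) = 0.132. Solving, k_gold = (0.27/0.132)^(1/0.73) ≈ 2.6653.
y_gold = 2.6653^0.27 ≈ 1.3030.

(a) k_gold ≈ 2.665; (b) y_gold ≈ 1.303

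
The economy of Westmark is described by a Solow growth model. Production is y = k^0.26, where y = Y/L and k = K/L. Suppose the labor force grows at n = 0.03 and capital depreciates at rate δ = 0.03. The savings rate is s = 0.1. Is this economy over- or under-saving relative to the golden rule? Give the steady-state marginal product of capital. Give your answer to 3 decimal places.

The effective depreciation rate is n + δ = 0.03 + 0.03 = 0.06.
Steady-state k*: s·k^0.26 = 0.06·k gives k* = (0.1/0.06)^(1/0.74) ≈ 1.9943.
MPK = 0.26·1.9943^(-0.74) ≈ 0.1560.
MPK > n+δ = 0.06, so the economy is dynamically efficient (under-saving).

under-saving; MPK ≈ 0.156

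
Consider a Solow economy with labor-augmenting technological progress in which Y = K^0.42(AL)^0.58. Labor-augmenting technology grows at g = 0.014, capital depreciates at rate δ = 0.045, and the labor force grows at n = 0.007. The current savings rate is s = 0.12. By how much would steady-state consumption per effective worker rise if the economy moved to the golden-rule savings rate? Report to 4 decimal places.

The effective depreciation rate is n + g + δ = 0.007 + 0.014 + 0.045 = 0.066.
Current steady state (s = 0.12): k* = (0.12/0.066)^(1/0.58) ≈ 2.8032, y* = 2.8032^0.42 ≈ 1.5417, c* = (1−0.12)·1.5417 ≈ 1.3567.
Setting f'(k) = n+g+δ gives 0.42·k^(0.42−1) = 0.066, hence k_gold = (0.42/0.066)^(1/0.58) ≈ 24.3052.
y_gold = 24.3052^0.42 ≈ 3.8194, c_gold = y_gold − 0.066·k_gold ≈ 2.2152.
Gain: Δc = 2.2152 − 1.3567 ≈ 0.8585.

Δc ≈ 0.8585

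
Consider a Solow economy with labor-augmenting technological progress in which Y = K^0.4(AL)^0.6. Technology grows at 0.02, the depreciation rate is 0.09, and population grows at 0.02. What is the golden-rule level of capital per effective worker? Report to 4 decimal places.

k_gold ≈ 6.5092

Break-even investment rate: n + g + δ = 0.02 + 0.02 + 0.09 = 0.13.
Maximizing c = f(k) − (n+g+δ)·k gives f'(k) = n+g+δ, i.e. 0.4·k^(0.4−1) = 0.13, so k_gold = (0.4/0.13)^(1/0.6) ≈ 6.5092.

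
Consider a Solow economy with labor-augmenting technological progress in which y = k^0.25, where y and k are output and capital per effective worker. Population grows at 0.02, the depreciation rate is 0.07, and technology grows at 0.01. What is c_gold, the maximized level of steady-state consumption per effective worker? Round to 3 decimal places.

c_gold ≈ 1.018

Break-even investment rate: n + g + δ = 0.02 + 0.01 + 0.07 = 0.1.
At the golden rule the marginal product of capital equals n+g+δ: 0.25·k^(0.25−1) = 0.1. Solving, k_gold = (0.25/0.1)^(1/0.75) ≈ 3.3930.
y_gold = 3.3930^0.25 ≈ 1.3572.
c_gold = y_gold − (n+g+δ)·k_gold = 1.3572 − 0.1·3.3930 ≈ 1.0179.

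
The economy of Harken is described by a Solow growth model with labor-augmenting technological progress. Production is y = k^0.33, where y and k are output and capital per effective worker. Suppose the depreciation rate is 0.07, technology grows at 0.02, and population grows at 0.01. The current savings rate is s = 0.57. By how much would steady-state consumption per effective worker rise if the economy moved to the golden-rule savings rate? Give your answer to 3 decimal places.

Δc ≈ 0.193

The effective depreciation rate is n + g + δ = 0.01 + 0.02 + 0.07 = 0.1.
Current steady state (s = 0.57): k* = (0.57/0.1)^(1/0.67) ≈ 13.4330, y* = 13.4330^0.33 ≈ 2.3567, c* = (1−0.57)·2.3567 ≈ 1.0134.
At the golden rule the marginal product of capital equals n+g+δ: 0.33·k^(0.33−1) = 0.1. Solving, k_gold = (0.33/0.1)^(1/0.67) ≈ 5.9416.
y_gold = 5.9416^0.33 ≈ 1.8005, c_gold = y_gold − 0.1·k_gold ≈ 1.2063.
Gain: Δc = 1.2063 − 1.0134 ≈ 0.1930.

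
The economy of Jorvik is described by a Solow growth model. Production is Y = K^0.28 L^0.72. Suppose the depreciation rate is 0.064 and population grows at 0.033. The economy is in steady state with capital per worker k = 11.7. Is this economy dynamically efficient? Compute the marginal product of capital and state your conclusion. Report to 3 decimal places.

Capital per worker breaks even when investment replaces (n + δ)·k; here n + δ = 0.097.
MPK = 0.28·k^(0.28−1) = 0.28·11.7^(-0.72) ≈ 0.0477.
MPK < 0.097, so the economy is dynamically inefficient (over-saving).

dynamically inefficient; MPK ≈ 0.048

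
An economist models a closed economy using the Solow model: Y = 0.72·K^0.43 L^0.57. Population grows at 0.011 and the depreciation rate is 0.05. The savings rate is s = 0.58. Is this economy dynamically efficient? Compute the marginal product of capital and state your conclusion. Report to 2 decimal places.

dynamically inefficient; MPK ≈ 0.05

The effective depreciation rate is n + δ = 0.011 + 0.05 = 0.061.
Steady-state k*: s·A·k^0.43 = 0.061·k gives k* = (0.58·0.72/0.061)^(1/0.57) ≈ 29.2192.
MPK = 0.43·0.72·29.2192^(-0.57) ≈ 0.0452.
MPK < n+δ = 0.061, so the economy is dynamically inefficient (over-saving).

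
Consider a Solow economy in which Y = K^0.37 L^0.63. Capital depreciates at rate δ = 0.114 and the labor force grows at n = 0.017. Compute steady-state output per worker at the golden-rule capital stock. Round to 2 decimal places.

Capital per worker breaks even when investment replaces (n + δ)·k; here n + δ = 0.131.
Setting f'(k) = n+δ gives 0.37·k^(0.37−1) = 0.131, hence k_gold = (0.37/0.131)^(1/0.63) ≈ 5.1971.
Output: y_gold = k_gold^0.37 = 5.1971^0.37 ≈ 1.8401.

y_gold ≈ 1.84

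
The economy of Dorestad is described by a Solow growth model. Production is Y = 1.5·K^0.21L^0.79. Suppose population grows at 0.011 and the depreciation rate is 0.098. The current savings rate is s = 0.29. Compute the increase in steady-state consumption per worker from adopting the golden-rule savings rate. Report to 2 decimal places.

Break-even investment rate: n + δ = 0.011 + 0.098 = 0.109.
Current steady state (s = 0.29): k* = (0.29·1.5/0.109)^(1/0.79) ≈ 5.7655, y* = 1.5·5.7655^0.21 ≈ 2.1670, c* = (1−0.29)·2.1670 ≈ 1.5386.
Golden rule sets MPK = n+δ: 0.21·1.5·k^(0.21−1) = 0.109, so k_gold = (0.21·1.5/0.109)^(1/0.79) ≈ 3.8318.
y_gold = 1.5·3.8318^0.21 ≈ 1.9889, c_gold = y_gold − 0.109·k_gold ≈ 1.5712.
Gain: Δc = 1.5712 − 1.5386 ≈ 0.0326.

Δc ≈ 0.03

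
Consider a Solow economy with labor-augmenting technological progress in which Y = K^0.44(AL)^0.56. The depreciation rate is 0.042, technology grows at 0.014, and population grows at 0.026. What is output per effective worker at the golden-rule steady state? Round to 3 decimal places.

y_gold ≈ 3.744

Break-even investment rate: n + g + δ = 0.026 + 0.014 + 0.042 = 0.082.
Maximizing c = f(k) − (n+g+δ)·k gives f'(k) = n+g+δ, i.e. 0.44·k^(0.44−1) = 0.082, so k_gold = (0.44/0.082)^(1/0.56) ≈ 20.0875.
Output: y_gold = k_gold^0.44 = 20.0875^0.44 ≈ 3.7436.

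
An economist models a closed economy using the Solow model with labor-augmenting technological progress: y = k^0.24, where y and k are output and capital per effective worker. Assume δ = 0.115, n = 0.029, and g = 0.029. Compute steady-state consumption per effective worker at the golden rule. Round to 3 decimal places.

c_gold ≈ 0.843

n + g + δ = 0.029 + 0.029 + 0.115 = 0.173.
Setting f'(k) = n+g+δ gives 0.24·k^(0.24−1) = 0.173, hence k_gold = (0.24/0.173)^(1/0.76) ≈ 1.5384.
y_gold = 1.5384^0.24 ≈ 1.1089.
c_gold = y_gold − (n+g+δ)·k_gold = 1.1089 − 0.173·1.5384 ≈ 0.8428.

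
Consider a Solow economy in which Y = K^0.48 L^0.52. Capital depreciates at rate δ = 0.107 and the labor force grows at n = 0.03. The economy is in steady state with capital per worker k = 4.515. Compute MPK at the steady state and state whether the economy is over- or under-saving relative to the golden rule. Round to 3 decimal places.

under-saving; MPK ≈ 0.219

Break-even investment rate: n + δ = 0.03 + 0.107 = 0.137.
MPK = 0.48·k^(0.48−1) = 0.48·4.515^(-0.52) ≈ 0.2192.
MPK > 0.137, so the economy is dynamically efficient (under-saving).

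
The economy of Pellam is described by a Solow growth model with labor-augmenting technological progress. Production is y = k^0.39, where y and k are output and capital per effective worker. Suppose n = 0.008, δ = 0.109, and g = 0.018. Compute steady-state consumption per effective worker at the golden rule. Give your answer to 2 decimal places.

n + g + δ = 0.008 + 0.018 + 0.109 = 0.135.
Setting f'(k) = n+g+δ gives 0.39·k^(0.39−1) = 0.135, hence k_gold = (0.39/0.135)^(1/0.61) ≈ 5.6924.
y_gold = 5.6924^0.39 ≈ 1.9705.
c_gold = y_gold − (n+g+δ)·k_gold = 1.9705 − 0.135·5.6924 ≈ 1.2020.

c_gold ≈ 1.20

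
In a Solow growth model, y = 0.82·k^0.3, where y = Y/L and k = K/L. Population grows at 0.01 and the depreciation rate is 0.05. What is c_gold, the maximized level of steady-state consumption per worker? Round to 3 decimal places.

c_gold ≈ 1.051

Break-even investment rate: n + δ = 0.01 + 0.05 = 0.06.
Golden rule sets MPK = n+δ: 0.3·0.82·k^(0.3−1) = 0.06, so k_gold = (0.3·0.82/0.06)^(1/0.7) ≈ 7.5059.
y_gold = 0.82·7.5059^0.3 ≈ 1.5012.
c_gold = y_gold − (n+δ)·k_gold = 1.5012 − 0.06·7.5059 ≈ 1.0508.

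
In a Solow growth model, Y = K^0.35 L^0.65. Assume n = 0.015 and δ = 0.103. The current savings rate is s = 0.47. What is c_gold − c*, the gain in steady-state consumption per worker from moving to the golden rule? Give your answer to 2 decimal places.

Capital per worker breaks even when investment replaces (n + δ)·k; here n + δ = 0.118.
Current steady state (s = 0.47): k* = (0.47/0.118)^(1/0.65) ≈ 8.3832, y* = 8.3832^0.35 ≈ 2.1047, c* = (1−0.47)·2.1047 ≈ 1.1155.
Maximizing c = f(k) − (n+δ)·k gives f'(k) = n+δ, i.e. 0.35·k^(0.35−1) = 0.118, so k_gold = (0.35/0.118)^(1/0.65) ≈ 5.3265.
y_gold = 5.3265^0.35 ≈ 1.7958, c_gold = y_gold − 0.118·k_gold ≈ 1.1673.
Gain: Δc = 1.1673 − 1.1155 ≈ 0.0518.

Δc ≈ 0.05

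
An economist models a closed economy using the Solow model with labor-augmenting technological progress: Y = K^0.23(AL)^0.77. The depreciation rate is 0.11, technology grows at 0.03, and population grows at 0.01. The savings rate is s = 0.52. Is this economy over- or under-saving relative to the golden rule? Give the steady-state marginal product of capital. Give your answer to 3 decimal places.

over-saving; MPK ≈ 0.066

Break-even investment rate: n + g + δ = 0.01 + 0.03 + 0.11 = 0.15.
Steady-state k*: s·k^0.23 = 0.15·k gives k* = (0.52/0.15)^(1/0.77) ≈ 5.0256.
MPK = 0.23·5.0256^(-0.77) ≈ 0.0663.
MPK < n+g+δ = 0.15, so the economy is dynamically inefficient (over-saving).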